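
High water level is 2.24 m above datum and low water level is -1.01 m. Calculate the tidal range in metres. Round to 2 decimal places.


Tidal range = High water - Low water
Tidal range = 2.24 - (-1.01)
Tidal range = 3.25 m

3.25


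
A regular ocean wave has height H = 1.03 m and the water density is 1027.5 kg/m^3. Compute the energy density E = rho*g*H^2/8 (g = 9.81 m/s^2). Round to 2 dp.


E = (1/8) * rho * g * H^2
E = (1/8) * 1027.5 * 9.81 * 1.03^2
E = 0.125 * 1027.5 * 9.81 * 1.0609
E = 1336.70 J/m^2

1336.70


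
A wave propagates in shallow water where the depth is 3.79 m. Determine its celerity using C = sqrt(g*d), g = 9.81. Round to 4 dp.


Using the shallow-water approximation:
C = sqrt(g * d) = sqrt(9.81 * 3.79)
C = sqrt(37.1799)
C = 6.0975 m/s

6.0975


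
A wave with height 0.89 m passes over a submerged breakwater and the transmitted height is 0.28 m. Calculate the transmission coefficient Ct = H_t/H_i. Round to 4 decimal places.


Ct = H_t / H_i
Ct = 0.28 / 0.89
Ct = 0.3146

0.3146


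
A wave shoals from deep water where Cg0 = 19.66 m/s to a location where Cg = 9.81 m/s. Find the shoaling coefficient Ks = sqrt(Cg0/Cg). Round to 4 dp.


Ks = sqrt(Cg0 / Cg)
Ks = sqrt(19.66 / 9.81)
Ks = sqrt(2.0041)
Ks = 1.4157

1.4157


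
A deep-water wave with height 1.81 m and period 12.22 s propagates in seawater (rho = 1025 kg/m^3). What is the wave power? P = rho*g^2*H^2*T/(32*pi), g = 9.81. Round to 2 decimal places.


P = rho * g^2 * H^2 * T / (32 * pi)
P = 1025 * 9.81^2 * 1.81^2 * 12.22 / (32 * pi)
P = 1025 * 96.2361 * 3.2761 * 12.22 / 100.53096
P = 39281.71 W/m

39281.71


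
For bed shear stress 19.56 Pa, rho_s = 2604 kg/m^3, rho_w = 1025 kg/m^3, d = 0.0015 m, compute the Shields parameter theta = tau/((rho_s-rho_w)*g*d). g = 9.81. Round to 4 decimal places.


theta = tau / ((rho_s - rho_w) * g * d)
rho_s - rho_w = 2604 - 1025 = 1579
Denominator = 1579 * 9.81 * 0.0015 = 23.234985
theta = 19.56 / 23.234985
theta = 0.8418

0.8418


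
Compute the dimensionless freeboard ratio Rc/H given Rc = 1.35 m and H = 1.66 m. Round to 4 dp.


Relative freeboard = Rc / H
= 1.35 / 1.66
= 0.8133

0.8133


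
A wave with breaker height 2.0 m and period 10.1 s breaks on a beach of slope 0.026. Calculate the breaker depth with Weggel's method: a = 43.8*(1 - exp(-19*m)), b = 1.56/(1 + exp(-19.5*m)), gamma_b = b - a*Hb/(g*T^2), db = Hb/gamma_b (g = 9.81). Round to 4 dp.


a = 43.8 * (1 - exp(-19 * m))
exp(-19 * 0.026) = exp(-0.4940) = 0.610181
a = 43.8 * (1 - 0.610181) = 17.074082
b = 1.56 / (1 + exp(-19.5 * m))
exp(-19.5 * 0.026) = exp(-0.5070) = 0.602300
b = 1.56 / (1 + 0.602300) = 0.973601
Hb / (g * T^2) = 2.0 / (9.81 * 10.1^2) = 2.0 / 1000.7181 = 0.00199856
gamma_b = b - a * Hb/(g*T^2) = 0.973601 - 17.074082 * 0.00199856 = 0.939477
db = Hb / gamma_b = 2.0 / 0.939477
db = 2.1288 m

2.1288


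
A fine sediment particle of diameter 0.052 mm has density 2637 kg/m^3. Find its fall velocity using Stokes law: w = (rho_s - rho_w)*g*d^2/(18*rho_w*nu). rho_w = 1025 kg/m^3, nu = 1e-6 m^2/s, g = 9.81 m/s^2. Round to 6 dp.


w = (rho_s - rho_w) * g * d^2 / (18 * rho_w * nu)
d = 0.052 mm = 0.000052 m
rho_s - rho_w = 2637 - 1025 = 1612
Numerator = 1612 * 9.81 * (0.000052)^2 = 0.000042760299
Denominator = 18 * 1025 * 1e-6 = 0.018450
w = 0.002318 m/s

0.002318


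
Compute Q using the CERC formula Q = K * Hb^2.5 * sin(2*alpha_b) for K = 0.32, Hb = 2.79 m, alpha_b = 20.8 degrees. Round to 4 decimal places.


Q = K * Hb^2.5 * sin(2 * alpha_b)
Hb^2.5 = 2.79^2.5 = 13.002010
sin(2 * 20.8) = sin(41.6) = 0.663926
Q = 0.32 * 13.002010 * 0.663926
Q = 2.7624 m^3/s

2.7624


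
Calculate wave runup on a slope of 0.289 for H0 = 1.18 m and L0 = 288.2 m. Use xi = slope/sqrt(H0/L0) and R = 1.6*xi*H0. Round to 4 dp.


xi = slope / sqrt(H0/L0)
H0/L0 = 1.18/288.2 = 0.004094
sqrt(0.004094) = 0.063987
xi = 0.289 / 0.063987 = 4.516519
R = 1.6 * xi * H0 = 1.6 * 4.516519 * 1.18
R = 8.5272 m

8.5272


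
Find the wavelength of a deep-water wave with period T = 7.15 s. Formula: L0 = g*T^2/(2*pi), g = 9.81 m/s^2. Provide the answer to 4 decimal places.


L0 = g * T^2 / (2 * pi)
L0 = 9.81 * 7.15^2 / (2 * pi)
L0 = 9.81 * 51.1225 / 6.28319
L0 = 501.5117 / 6.28319
L0 = 79.8181 m

79.8181


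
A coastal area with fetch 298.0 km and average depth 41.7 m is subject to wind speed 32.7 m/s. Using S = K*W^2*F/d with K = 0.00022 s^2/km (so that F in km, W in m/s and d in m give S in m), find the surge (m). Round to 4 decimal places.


S = K * W^2 * F / d
W^2 = 32.7^2 = 1069.29
S = 0.00022 * 1069.29 * 298.0 / 41.7
Numerator = 0.00022 * 1069.29 * 298.0 = 70.102652
S = 70.102652 / 41.7 = 1.6811 m

1.6811


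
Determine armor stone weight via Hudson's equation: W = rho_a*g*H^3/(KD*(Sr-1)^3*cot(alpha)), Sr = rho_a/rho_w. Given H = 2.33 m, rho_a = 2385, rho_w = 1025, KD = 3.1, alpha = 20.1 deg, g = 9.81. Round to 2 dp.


Sr = rho_a / rho_w = 2385 / 1025 = 2.326829
(Sr - 1) = 1.326829
(Sr - 1)^3 = 2.335851
cot(20.1) = 1 / tan(20.1) = 1 / 0.365948 = 2.732628
Numerator = 2385 * 9.81 * 2.33^3 = 295954.6404
Denominator = 3.1 * 2.335851 * 2.732628 = 19.787340
W = 295954.6404 / 19.787340
W = 14956.77 N

14956.77


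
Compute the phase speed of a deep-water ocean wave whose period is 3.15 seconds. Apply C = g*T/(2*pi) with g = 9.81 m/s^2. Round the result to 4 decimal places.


We use the deep-water celerity formula:
C = g * T / (2 * pi)
C = 9.81 * 3.15 / (2 * 3.14159...)
C = 30.901500 / 6.283185
C = 4.9181 m/s

4.9181


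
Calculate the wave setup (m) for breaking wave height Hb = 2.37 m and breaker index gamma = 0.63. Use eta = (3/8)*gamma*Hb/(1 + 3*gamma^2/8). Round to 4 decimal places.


eta = (3/8) * gamma * Hb / (1 + 3*gamma^2/8)
Numerator = (3/8) * 0.63 * 2.37 = 0.559913
Denominator = 1 + 3*0.63^2/8 = 1 + 0.148838 = 1.148838
eta = 0.559913 / 1.148838
eta = 0.4874 m

0.4874


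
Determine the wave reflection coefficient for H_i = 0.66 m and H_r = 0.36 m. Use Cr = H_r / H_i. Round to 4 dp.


Cr = H_r / H_i
Cr = 0.36 / 0.66
Cr = 0.5455

0.5455


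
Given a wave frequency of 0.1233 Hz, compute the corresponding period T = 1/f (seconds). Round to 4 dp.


T = 1 / f
T = 1 / 0.1233
T = 8.1103 s

8.1103


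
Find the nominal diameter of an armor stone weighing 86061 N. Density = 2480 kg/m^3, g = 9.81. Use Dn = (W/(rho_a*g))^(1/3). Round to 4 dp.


V = W / (rho_a * g)
V = 86061 / (2480 * 9.81)
V = 86061 / 24328.80
V = 3.537412 m^3
Dn = V^(1/3) = 3.537412^(1/3)
Dn = 1.5237 m

1.5237


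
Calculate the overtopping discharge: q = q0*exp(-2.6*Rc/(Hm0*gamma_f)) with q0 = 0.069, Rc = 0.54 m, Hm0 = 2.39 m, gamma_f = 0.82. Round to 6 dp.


q = q0 * exp(-2.6 * Rc / (Hm0 * gamma_f))
Exponent = -2.6 * 0.54 / (2.39 * 0.82)
= -2.6 * 0.54 / 1.9598
= -0.716400
exp(-0.716400) = 0.488508
q = 0.069 * 0.488508
q = 0.033707 m^3/s/m

0.033707


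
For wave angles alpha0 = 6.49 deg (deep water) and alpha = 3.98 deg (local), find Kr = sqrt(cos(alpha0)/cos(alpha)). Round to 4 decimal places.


Kr = sqrt(cos(alpha0) / cos(alpha))
cos(6.49) = 0.993592
cos(3.98) = 0.997588
Kr = sqrt(0.993592 / 0.997588)
Kr = sqrt(0.995994)
Kr = 0.9980

0.9980


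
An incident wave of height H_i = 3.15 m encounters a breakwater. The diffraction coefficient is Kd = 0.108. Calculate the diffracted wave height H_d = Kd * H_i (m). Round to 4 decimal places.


H_d = Kd * H_i
H_d = 0.108 * 3.15
H_d = 0.3402 m

0.3402


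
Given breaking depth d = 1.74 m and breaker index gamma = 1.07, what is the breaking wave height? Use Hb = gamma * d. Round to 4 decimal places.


Hb = gamma * d
Hb = 1.07 * 1.74
Hb = 1.8618 m

1.8618


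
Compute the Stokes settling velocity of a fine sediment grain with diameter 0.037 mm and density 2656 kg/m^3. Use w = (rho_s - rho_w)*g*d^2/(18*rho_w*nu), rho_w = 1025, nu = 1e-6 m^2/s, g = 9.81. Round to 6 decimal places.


w = (rho_s - rho_w) * g * d^2 / (18 * rho_w * nu)
d = 0.037 mm = 0.000037 m
rho_s - rho_w = 2656 - 1025 = 1631
Numerator = 1631 * 9.81 * (0.000037)^2 = 0.000021904151
Denominator = 18 * 1025 * 1e-6 = 0.018450
w = 0.001187 m/s

0.001187


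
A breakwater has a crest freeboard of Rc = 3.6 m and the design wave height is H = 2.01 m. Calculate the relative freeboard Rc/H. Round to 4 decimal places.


Relative freeboard = Rc / H
= 3.6 / 2.01
= 1.7910

1.7910


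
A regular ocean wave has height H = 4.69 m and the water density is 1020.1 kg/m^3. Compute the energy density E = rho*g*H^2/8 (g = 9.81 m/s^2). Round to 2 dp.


E = (1/8) * rho * g * H^2
E = (1/8) * 1020.1 * 9.81 * 4.69^2
E = 0.125 * 1020.1 * 9.81 * 21.9961
E = 27514.87 J/m^2

27514.87


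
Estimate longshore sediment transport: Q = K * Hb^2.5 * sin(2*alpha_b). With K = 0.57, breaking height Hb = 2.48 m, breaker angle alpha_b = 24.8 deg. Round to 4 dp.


Q = K * Hb^2.5 * sin(2 * alpha_b)
Hb^2.5 = 2.48^2.5 = 9.685660
sin(2 * 24.8) = sin(49.6) = 0.761538
Q = 0.57 * 9.685660 * 0.761538
Q = 4.2043 m^3/s

4.2043


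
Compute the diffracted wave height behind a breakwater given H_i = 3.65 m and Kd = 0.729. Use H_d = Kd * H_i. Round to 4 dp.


H_d = Kd * H_i
H_d = 0.729 * 3.65
H_d = 2.6609 m

2.6609


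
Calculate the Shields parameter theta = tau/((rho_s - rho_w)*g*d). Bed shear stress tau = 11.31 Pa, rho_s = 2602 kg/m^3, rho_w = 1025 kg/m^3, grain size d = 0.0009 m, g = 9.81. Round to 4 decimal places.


theta = tau / ((rho_s - rho_w) * g * d)
rho_s - rho_w = 2602 - 1025 = 1577
Denominator = 1577 * 9.81 * 0.0009 = 13.923333
theta = 11.31 / 13.923333
theta = 0.8123

0.8123


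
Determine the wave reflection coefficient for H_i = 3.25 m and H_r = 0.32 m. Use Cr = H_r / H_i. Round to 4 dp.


Cr = H_r / H_i
Cr = 0.32 / 3.25
Cr = 0.0985

0.0985


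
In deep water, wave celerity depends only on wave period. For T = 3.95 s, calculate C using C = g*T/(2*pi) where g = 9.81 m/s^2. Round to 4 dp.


We use the deep-water celerity formula:
C = g * T / (2 * pi)
C = 9.81 * 3.95 / (2 * 3.14159...)
C = 38.749500 / 6.283185
C = 6.1672 m/s

6.1672


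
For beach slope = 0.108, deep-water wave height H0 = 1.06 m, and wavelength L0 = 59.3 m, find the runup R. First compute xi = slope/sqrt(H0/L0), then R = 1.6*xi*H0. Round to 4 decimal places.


xi = slope / sqrt(H0/L0)
H0/L0 = 1.06/59.3 = 0.017875
sqrt(0.017875) = 0.133698
xi = 0.108 / 0.133698 = 0.807789
R = 1.6 * xi * H0 = 1.6 * 0.807789 * 1.06
R = 1.3700 m

1.3700


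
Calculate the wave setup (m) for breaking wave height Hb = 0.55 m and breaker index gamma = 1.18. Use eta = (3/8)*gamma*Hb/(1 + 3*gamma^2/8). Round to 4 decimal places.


eta = (3/8) * gamma * Hb / (1 + 3*gamma^2/8)
Numerator = (3/8) * 1.18 * 0.55 = 0.243375
Denominator = 1 + 3*1.18^2/8 = 1 + 0.522150 = 1.522150
eta = 0.243375 / 1.522150
eta = 0.1599 m

0.1599


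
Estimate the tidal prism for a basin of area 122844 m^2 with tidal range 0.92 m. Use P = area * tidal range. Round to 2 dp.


Tidal prism = Area * Tidal range
P = 122844 * 0.92
P = 113016.48 m^3

113016.48


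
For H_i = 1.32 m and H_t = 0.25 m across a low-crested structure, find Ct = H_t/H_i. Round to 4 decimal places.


Ct = H_t / H_i
Ct = 0.25 / 1.32
Ct = 0.1894

0.1894


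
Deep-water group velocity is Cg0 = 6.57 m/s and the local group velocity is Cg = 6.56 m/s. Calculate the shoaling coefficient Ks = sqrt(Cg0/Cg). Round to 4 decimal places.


Ks = sqrt(Cg0 / Cg)
Ks = sqrt(6.57 / 6.56)
Ks = sqrt(1.0015)
Ks = 1.0008

1.0008


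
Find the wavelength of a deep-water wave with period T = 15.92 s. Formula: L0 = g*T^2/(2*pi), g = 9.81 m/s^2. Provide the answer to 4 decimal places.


L0 = g * T^2 / (2 * pi)
L0 = 9.81 * 15.92^2 / (2 * pi)
L0 = 9.81 * 253.4464 / 6.28319
L0 = 2486.3092 / 6.28319
L0 = 395.7084 m

395.7084


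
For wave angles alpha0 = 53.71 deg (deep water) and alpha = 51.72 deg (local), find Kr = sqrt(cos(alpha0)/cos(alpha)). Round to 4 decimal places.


Kr = sqrt(cos(alpha0) / cos(alpha))
cos(53.71) = 0.591873
cos(51.72) = 0.619505
Kr = sqrt(0.591873 / 0.619505)
Kr = sqrt(0.955396)
Kr = 0.9774

0.9774


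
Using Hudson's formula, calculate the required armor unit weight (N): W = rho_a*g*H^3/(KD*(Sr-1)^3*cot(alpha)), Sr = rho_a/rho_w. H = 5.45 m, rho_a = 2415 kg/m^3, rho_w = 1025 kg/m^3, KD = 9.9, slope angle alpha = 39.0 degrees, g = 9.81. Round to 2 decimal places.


Sr = rho_a / rho_w = 2415 / 1025 = 2.356098
(Sr - 1) = 1.356098
(Sr - 1)^3 = 2.493864
cot(39.0) = 1 / tan(39.0) = 1 / 0.809784 = 1.234897
Numerator = 2415 * 9.81 * 5.45^3 = 3835090.7867
Denominator = 9.9 * 2.493864 * 1.234897 = 30.488692
W = 3835090.7867 / 30.488692
W = 125787.32 N

125787.32


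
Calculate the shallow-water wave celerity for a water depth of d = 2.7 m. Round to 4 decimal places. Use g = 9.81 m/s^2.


Using the shallow-water approximation:
C = sqrt(g * d) = sqrt(9.81 * 2.7)
C = sqrt(26.4870)
C = 5.1466 m/s

5.1466


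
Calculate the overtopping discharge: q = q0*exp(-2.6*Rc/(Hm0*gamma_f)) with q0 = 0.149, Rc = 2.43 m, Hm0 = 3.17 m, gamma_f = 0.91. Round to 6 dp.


q = q0 * exp(-2.6 * Rc / (Hm0 * gamma_f))
Exponent = -2.6 * 2.43 / (3.17 * 0.91)
= -2.6 * 2.43 / 2.8847
= -2.190176
exp(-2.190176) = 0.111897
q = 0.149 * 0.111897
q = 0.016673 m^3/s/m

0.016673


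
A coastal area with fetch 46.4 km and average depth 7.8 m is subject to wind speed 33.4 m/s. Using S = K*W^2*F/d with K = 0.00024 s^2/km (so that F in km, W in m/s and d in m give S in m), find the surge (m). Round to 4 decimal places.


S = K * W^2 * F / d
W^2 = 33.4^2 = 1115.56
S = 0.00024 * 1115.56 * 46.4 / 7.8
Numerator = 0.00024 * 1115.56 * 46.4 = 12.422876
S = 12.422876 / 7.8 = 1.5927 m

1.5927


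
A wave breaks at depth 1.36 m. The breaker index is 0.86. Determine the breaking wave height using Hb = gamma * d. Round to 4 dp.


Hb = gamma * d
Hb = 0.86 * 1.36
Hb = 1.1696 m

1.1696


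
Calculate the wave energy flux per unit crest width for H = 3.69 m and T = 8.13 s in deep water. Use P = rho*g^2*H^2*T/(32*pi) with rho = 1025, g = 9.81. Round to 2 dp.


P = rho * g^2 * H^2 * T / (32 * pi)
P = 1025 * 9.81^2 * 3.69^2 * 8.13 / (32 * pi)
P = 1025 * 96.2361 * 13.6161 * 8.13 / 100.53096
P = 108618.88 W/m

108618.88


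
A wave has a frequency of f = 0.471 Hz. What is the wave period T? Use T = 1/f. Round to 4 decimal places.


T = 1 / f
T = 1 / 0.471
T = 2.1231 s

2.1231


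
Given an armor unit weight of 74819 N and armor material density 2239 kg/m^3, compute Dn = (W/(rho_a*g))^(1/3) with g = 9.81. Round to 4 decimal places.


V = W / (rho_a * g)
V = 74819 / (2239 * 9.81)
V = 74819 / 21964.59
V = 3.406346 m^3
Dn = V^(1/3) = 3.406346^(1/3)
Dn = 1.5046 m

1.5046


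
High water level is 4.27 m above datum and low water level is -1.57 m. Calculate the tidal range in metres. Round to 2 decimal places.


Tidal range = High water - Low water
Tidal range = 4.27 - (-1.57)
Tidal range = 5.84 m

5.84


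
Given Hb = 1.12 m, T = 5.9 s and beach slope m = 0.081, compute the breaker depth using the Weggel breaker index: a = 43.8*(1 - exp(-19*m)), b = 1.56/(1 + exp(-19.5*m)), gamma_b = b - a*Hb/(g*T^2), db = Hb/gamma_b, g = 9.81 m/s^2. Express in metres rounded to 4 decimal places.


a = 43.8 * (1 - exp(-19 * m))
exp(-19 * 0.081) = exp(-1.5390) = 0.214596
a = 43.8 * (1 - 0.214596) = 34.400713
b = 1.56 / (1 + exp(-19.5 * m))
exp(-19.5 * 0.081) = exp(-1.5795) = 0.206078
b = 1.56 / (1 + 0.206078) = 1.293449
Hb / (g * T^2) = 1.12 / (9.81 * 5.9^2) = 1.12 / 341.4861 = 0.00327978
gamma_b = b - a * Hb/(g*T^2) = 1.293449 - 34.400713 * 0.00327978 = 1.180622
db = Hb / gamma_b = 1.12 / 1.180622
db = 0.9487 m

0.9487


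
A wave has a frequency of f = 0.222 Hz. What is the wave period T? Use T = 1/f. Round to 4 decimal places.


T = 1 / f
T = 1 / 0.222
T = 4.5045 s

4.5045


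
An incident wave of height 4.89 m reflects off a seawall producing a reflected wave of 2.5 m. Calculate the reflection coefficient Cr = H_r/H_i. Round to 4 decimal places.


Cr = H_r / H_i
Cr = 2.5 / 4.89
Cr = 0.5112

0.5112


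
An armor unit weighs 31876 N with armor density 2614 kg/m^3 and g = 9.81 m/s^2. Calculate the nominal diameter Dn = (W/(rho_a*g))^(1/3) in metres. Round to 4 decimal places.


V = W / (rho_a * g)
V = 31876 / (2614 * 9.81)
V = 31876 / 25643.34
V = 1.243052 m^3
Dn = V^(1/3) = 1.243052^(1/3)
Dn = 1.0752 m

1.0752


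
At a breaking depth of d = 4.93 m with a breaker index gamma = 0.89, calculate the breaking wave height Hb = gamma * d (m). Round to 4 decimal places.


Hb = gamma * d
Hb = 0.89 * 4.93
Hb = 4.3877 m

4.3877


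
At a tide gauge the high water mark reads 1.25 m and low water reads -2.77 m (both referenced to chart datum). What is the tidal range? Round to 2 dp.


Tidal range = High water - Low water
Tidal range = 1.25 - (-2.77)
Tidal range = 4.02 m

4.02


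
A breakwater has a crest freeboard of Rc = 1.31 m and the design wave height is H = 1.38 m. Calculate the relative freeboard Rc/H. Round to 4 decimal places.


Relative freeboard = Rc / H
= 1.31 / 1.38
= 0.9493

0.9493


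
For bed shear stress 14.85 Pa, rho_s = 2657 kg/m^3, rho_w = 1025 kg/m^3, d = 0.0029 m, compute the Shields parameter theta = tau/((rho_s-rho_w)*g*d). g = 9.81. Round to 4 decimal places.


theta = tau / ((rho_s - rho_w) * g * d)
rho_s - rho_w = 2657 - 1025 = 1632
Denominator = 1632 * 9.81 * 0.0029 = 46.428768
theta = 14.85 / 46.428768
theta = 0.3198

0.3198


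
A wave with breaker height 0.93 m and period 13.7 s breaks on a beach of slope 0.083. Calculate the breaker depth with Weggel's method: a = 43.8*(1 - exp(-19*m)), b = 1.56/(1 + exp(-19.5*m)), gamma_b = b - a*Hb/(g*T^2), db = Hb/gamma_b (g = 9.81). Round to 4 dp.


a = 43.8 * (1 - exp(-19 * m))
exp(-19 * 0.083) = exp(-1.5770) = 0.206594
a = 43.8 * (1 - 0.206594) = 34.751185
b = 1.56 / (1 + exp(-19.5 * m))
exp(-19.5 * 0.083) = exp(-1.6185) = 0.198196
b = 1.56 / (1 + 0.198196) = 1.301958
Hb / (g * T^2) = 0.93 / (9.81 * 13.7^2) = 0.93 / 1841.2389 = 0.00050509
gamma_b = b - a * Hb/(g*T^2) = 1.301958 - 34.751185 * 0.00050509 = 1.284405
db = Hb / gamma_b = 0.93 / 1.284405
db = 0.7241 m

0.7241


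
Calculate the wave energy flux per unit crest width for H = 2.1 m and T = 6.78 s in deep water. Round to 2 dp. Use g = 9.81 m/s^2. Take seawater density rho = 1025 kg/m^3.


P = rho * g^2 * H^2 * T / (32 * pi)
P = 1025 * 9.81^2 * 2.1^2 * 6.78 / (32 * pi)
P = 1025 * 96.2361 * 4.4100 * 6.78 / 100.53096
P = 29337.99 W/m

29337.99


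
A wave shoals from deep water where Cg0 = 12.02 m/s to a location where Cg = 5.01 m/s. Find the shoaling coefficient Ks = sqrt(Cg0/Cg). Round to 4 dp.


Ks = sqrt(Cg0 / Cg)
Ks = sqrt(12.02 / 5.01)
Ks = sqrt(2.3992)
Ks = 1.5489

1.5489


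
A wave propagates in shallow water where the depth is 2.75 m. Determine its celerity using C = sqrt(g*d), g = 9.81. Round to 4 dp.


Using the shallow-water approximation:
C = sqrt(g * d) = sqrt(9.81 * 2.75)
C = sqrt(26.9775)
C = 5.1940 m/s

5.1940


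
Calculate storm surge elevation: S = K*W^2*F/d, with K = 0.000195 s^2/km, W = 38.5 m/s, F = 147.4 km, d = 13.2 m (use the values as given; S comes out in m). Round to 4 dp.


S = K * W^2 * F / d
W^2 = 38.5^2 = 1482.25
S = 0.000195 * 1482.25 * 147.4 / 13.2
Numerator = 0.000195 * 1482.25 * 147.4 = 42.604312
S = 42.604312 / 13.2 = 3.2276 m

3.2276


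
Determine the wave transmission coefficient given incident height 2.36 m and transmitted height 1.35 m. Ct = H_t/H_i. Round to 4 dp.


Ct = H_t / H_i
Ct = 1.35 / 2.36
Ct = 0.5720

0.5720


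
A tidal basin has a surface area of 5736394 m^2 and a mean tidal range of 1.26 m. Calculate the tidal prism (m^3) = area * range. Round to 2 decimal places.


Tidal prism = Area * Tidal range
P = 5736394 * 1.26
P = 7227856.44 m^3

7227856.44


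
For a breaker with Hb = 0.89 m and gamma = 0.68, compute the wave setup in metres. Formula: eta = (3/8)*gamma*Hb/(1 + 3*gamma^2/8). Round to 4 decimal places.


eta = (3/8) * gamma * Hb / (1 + 3*gamma^2/8)
Numerator = (3/8) * 0.68 * 0.89 = 0.226950
Denominator = 1 + 3*0.68^2/8 = 1 + 0.173400 = 1.173400
eta = 0.226950 / 1.173400
eta = 0.1934 m

0.1934


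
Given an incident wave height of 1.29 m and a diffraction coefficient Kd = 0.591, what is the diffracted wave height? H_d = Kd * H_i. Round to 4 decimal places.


H_d = Kd * H_i
H_d = 0.591 * 1.29
H_d = 0.7624 m

0.7624


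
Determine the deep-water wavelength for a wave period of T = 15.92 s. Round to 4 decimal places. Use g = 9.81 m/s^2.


L0 = g * T^2 / (2 * pi)
L0 = 9.81 * 15.92^2 / (2 * pi)
L0 = 9.81 * 253.4464 / 6.28319
L0 = 2486.3092 / 6.28319
L0 = 395.7084 m

395.7084


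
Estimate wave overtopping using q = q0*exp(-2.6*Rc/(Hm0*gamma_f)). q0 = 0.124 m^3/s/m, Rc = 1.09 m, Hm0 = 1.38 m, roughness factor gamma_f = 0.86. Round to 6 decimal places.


q = q0 * exp(-2.6 * Rc / (Hm0 * gamma_f))
Exponent = -2.6 * 1.09 / (1.38 * 0.86)
= -2.6 * 1.09 / 1.1868
= -2.387934
exp(-2.387934) = 0.091819
q = 0.124 * 0.091819
q = 0.011386 m^3/s/m

0.011386


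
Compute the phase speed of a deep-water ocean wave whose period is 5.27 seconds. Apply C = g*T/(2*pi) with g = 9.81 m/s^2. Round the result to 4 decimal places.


We use the deep-water celerity formula:
C = g * T / (2 * pi)
C = 9.81 * 5.27 / (2 * 3.14159...)
C = 51.698700 / 6.283185
C = 8.2281 m/s

8.2281


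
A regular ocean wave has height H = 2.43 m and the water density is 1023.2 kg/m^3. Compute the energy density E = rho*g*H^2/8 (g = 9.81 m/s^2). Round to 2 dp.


E = (1/8) * rho * g * H^2
E = (1/8) * 1023.2 * 9.81 * 2.43^2
E = 0.125 * 1023.2 * 9.81 * 5.9049
E = 7408.87 J/m^2

7408.87


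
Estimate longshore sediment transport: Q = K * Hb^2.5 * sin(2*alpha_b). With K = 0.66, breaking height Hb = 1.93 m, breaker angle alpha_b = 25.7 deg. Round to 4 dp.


Q = K * Hb^2.5 * sin(2 * alpha_b)
Hb^2.5 = 1.93^2.5 = 5.174796
sin(2 * 25.7) = sin(51.4) = 0.781520
Q = 0.66 * 5.174796 * 0.781520
Q = 2.6692 m^3/s

2.6692


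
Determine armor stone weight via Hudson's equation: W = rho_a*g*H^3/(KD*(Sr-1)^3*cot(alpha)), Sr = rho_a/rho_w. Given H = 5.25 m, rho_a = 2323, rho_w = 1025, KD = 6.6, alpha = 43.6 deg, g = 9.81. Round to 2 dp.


Sr = rho_a / rho_w = 2323 / 1025 = 2.266341
(Sr - 1) = 1.266341
(Sr - 1)^3 = 2.030731
cot(43.6) = 1 / tan(43.6) = 1 / 0.952287 = 1.050103
Numerator = 2323 * 9.81 * 5.25^3 = 3297585.9755
Denominator = 6.6 * 2.030731 * 1.050103 = 14.074355
W = 3297585.9755 / 14.074355
W = 234297.48 N

234297.48


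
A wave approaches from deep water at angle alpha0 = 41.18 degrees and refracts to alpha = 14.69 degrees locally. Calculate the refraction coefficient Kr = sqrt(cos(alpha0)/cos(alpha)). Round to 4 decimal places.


Kr = sqrt(cos(alpha0) / cos(alpha))
cos(41.18) = 0.752645
cos(14.69) = 0.967312
Kr = sqrt(0.752645 / 0.967312)
Kr = sqrt(0.778079)
Kr = 0.8821

0.8821


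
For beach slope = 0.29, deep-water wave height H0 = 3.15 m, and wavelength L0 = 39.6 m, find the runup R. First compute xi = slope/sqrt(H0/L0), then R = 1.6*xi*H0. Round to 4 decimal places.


xi = slope / sqrt(H0/L0)
H0/L0 = 3.15/39.6 = 0.079545
sqrt(0.079545) = 0.282038
xi = 0.29 / 0.282038 = 1.028230
R = 1.6 * xi * H0 = 1.6 * 1.028230 * 3.15
R = 5.1823 m

5.1823


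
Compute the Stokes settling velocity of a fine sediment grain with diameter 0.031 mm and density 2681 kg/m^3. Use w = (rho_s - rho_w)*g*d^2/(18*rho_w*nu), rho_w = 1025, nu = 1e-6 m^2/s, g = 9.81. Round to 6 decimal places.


w = (rho_s - rho_w) * g * d^2 / (18 * rho_w * nu)
d = 0.031 mm = 0.000031 m
rho_s - rho_w = 2681 - 1025 = 1656
Numerator = 1656 * 9.81 * (0.000031)^2 = 0.000015611791
Denominator = 18 * 1025 * 1e-6 = 0.018450
w = 0.000846 m/s

0.000846


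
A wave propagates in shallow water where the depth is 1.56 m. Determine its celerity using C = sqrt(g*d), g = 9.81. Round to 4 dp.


Using the shallow-water approximation:
C = sqrt(g * d) = sqrt(9.81 * 1.56)
C = sqrt(15.3036)
C = 3.9120 m/s

3.9120


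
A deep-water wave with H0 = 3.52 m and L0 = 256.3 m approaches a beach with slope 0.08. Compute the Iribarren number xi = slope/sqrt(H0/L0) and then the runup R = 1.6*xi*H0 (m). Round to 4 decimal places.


xi = slope / sqrt(H0/L0)
H0/L0 = 3.52/256.3 = 0.013734
sqrt(0.013734) = 0.117192
xi = 0.08 / 0.117192 = 0.682642
R = 1.6 * xi * H0 = 1.6 * 0.682642 * 3.52
R = 3.8446 m

3.8446


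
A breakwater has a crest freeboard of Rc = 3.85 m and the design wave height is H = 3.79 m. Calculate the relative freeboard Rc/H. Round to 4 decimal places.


Relative freeboard = Rc / H
= 3.85 / 3.79
= 1.0158

1.0158


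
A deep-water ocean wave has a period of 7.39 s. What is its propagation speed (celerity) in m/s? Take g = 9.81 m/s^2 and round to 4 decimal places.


We use the deep-water celerity formula:
C = g * T / (2 * pi)
C = 9.81 * 7.39 / (2 * 3.14159...)
C = 72.495900 / 6.283185
C = 11.5381 m/s

11.5381


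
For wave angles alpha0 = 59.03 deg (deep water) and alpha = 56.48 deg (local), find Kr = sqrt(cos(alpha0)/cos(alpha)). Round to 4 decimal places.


Kr = sqrt(cos(alpha0) / cos(alpha))
cos(59.03) = 0.514589
cos(56.48) = 0.552228
Kr = sqrt(0.514589 / 0.552228)
Kr = sqrt(0.931842)
Kr = 0.9653

0.9653


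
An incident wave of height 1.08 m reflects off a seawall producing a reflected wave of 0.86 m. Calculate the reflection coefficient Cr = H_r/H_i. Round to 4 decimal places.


Cr = H_r / H_i
Cr = 0.86 / 1.08
Cr = 0.7963

0.7963


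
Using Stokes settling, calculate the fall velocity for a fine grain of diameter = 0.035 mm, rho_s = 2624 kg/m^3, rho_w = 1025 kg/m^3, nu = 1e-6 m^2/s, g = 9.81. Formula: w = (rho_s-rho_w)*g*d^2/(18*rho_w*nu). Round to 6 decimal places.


w = (rho_s - rho_w) * g * d^2 / (18 * rho_w * nu)
d = 0.035 mm = 0.000035 m
rho_s - rho_w = 2624 - 1025 = 1599
Numerator = 1599 * 9.81 * (0.000035)^2 = 0.000019215583
Denominator = 18 * 1025 * 1e-6 = 0.018450
w = 0.001041 m/s

0.001041


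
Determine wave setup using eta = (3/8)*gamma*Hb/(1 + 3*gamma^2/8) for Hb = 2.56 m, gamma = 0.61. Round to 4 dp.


eta = (3/8) * gamma * Hb / (1 + 3*gamma^2/8)
Numerator = (3/8) * 0.61 * 2.56 = 0.585600
Denominator = 1 + 3*0.61^2/8 = 1 + 0.139538 = 1.139538
eta = 0.585600 / 1.139538
eta = 0.5139 m

0.5139


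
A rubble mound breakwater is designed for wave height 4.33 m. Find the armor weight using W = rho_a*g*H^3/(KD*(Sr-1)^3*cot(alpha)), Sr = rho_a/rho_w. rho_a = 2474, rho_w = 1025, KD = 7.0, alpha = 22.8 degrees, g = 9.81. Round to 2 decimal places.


Sr = rho_a / rho_w = 2474 / 1025 = 2.413659
(Sr - 1) = 1.413659
(Sr - 1)^3 = 2.825098
cot(22.8) = 1 / tan(22.8) = 1 / 0.420361 = 2.378906
Numerator = 2474 * 9.81 * 4.33^3 = 1970300.1560
Denominator = 7.0 * 2.825098 * 2.378906 = 47.044503
W = 1970300.1560 / 47.044503
W = 41881.62 N

41881.62


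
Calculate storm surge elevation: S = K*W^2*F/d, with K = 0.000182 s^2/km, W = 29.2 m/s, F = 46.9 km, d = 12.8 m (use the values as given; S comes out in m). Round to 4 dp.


S = K * W^2 * F / d
W^2 = 29.2^2 = 852.64
S = 0.000182 * 852.64 * 46.9 / 12.8
Numerator = 0.000182 * 852.64 * 46.9 = 7.277965
S = 7.277965 / 12.8 = 0.5686 m

0.5686


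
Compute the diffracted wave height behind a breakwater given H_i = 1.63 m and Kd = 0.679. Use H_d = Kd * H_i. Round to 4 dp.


H_d = Kd * H_i
H_d = 0.679 * 1.63
H_d = 1.1068 m

1.1068


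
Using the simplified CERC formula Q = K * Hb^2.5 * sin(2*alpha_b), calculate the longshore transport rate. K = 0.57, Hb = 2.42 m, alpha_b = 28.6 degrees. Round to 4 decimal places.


Q = K * Hb^2.5 * sin(2 * alpha_b)
Hb^2.5 = 2.42^2.5 = 9.110420
sin(2 * 28.6) = sin(57.2) = 0.840567
Q = 0.57 * 9.110420 * 0.840567
Q = 4.3650 m^3/s

4.3650


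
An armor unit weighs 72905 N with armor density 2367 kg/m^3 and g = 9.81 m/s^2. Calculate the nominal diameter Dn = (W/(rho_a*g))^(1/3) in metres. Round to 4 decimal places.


V = W / (rho_a * g)
V = 72905 / (2367 * 9.81)
V = 72905 / 23220.27
V = 3.139714 m^3
Dn = V^(1/3) = 3.139714^(1/3)
Dn = 1.4643 m

1.4643


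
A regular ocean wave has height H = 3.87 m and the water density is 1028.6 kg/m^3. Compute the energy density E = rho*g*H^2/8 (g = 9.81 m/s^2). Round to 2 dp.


E = (1/8) * rho * g * H^2
E = (1/8) * 1028.6 * 9.81 * 3.87^2
E = 0.125 * 1028.6 * 9.81 * 14.9769
E = 18890.67 J/m^2

18890.67


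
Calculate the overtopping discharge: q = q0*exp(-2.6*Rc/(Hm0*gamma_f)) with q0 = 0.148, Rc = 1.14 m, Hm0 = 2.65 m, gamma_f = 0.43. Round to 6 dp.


q = q0 * exp(-2.6 * Rc / (Hm0 * gamma_f))
Exponent = -2.6 * 1.14 / (2.65 * 0.43)
= -2.6 * 1.14 / 1.1395
= -2.601141
exp(-2.601141) = 0.074189
q = 0.148 * 0.074189
q = 0.010980 m^3/s/m

0.010980


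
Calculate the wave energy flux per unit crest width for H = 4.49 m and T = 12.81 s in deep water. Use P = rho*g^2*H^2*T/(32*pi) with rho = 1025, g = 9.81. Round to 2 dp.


P = rho * g^2 * H^2 * T / (32 * pi)
P = 1025 * 9.81^2 * 4.49^2 * 12.81 / (32 * pi)
P = 1025 * 96.2361 * 20.1601 * 12.81 / 100.53096
P = 253398.38 W/m

253398.38


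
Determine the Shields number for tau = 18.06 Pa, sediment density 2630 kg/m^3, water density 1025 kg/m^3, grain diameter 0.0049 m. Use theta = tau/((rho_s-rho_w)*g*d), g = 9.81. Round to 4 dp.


theta = tau / ((rho_s - rho_w) * g * d)
rho_s - rho_w = 2630 - 1025 = 1605
Denominator = 1605 * 9.81 * 0.0049 = 77.150745
theta = 18.06 / 77.150745
theta = 0.2341

0.2341


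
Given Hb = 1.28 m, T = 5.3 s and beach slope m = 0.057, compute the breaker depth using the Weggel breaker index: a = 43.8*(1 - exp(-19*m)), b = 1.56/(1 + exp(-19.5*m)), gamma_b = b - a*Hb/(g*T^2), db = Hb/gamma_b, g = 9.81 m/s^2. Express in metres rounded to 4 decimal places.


a = 43.8 * (1 - exp(-19 * m))
exp(-19 * 0.057) = exp(-1.0830) = 0.338578
a = 43.8 * (1 - 0.338578) = 28.970272
b = 1.56 / (1 + exp(-19.5 * m))
exp(-19.5 * 0.057) = exp(-1.1115) = 0.329065
b = 1.56 / (1 + 0.329065) = 1.173757
Hb / (g * T^2) = 1.28 / (9.81 * 5.3^2) = 1.28 / 275.5629 = 0.00464504
gamma_b = b - a * Hb/(g*T^2) = 1.173757 - 28.970272 * 0.00464504 = 1.039189
db = Hb / gamma_b = 1.28 / 1.039189
db = 1.2317 m

1.2317


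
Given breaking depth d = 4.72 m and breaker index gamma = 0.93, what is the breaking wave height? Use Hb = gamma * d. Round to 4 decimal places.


Hb = gamma * d
Hb = 0.93 * 4.72
Hb = 4.3896 m

4.3896


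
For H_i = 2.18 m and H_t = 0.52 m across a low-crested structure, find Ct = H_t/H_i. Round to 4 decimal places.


Ct = H_t / H_i
Ct = 0.52 / 2.18
Ct = 0.2385

0.2385


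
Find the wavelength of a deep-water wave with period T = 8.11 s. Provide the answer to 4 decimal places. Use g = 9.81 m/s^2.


L0 = g * T^2 / (2 * pi)
L0 = 9.81 * 8.11^2 / (2 * pi)
L0 = 9.81 * 65.7721 / 6.28319
L0 = 645.2243 / 6.28319
L0 = 102.6906 m

102.6906


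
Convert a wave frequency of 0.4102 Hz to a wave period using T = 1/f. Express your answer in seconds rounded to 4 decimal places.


T = 1 / f
T = 1 / 0.4102
T = 2.4378 s

2.4378


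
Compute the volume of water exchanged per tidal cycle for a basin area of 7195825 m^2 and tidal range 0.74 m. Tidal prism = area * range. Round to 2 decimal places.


Tidal prism = Area * Tidal range
P = 7195825 * 0.74
P = 5324910.50 m^3

5324910.50


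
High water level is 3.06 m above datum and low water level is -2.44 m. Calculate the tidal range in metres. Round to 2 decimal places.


Tidal range = High water - Low water
Tidal range = 3.06 - (-2.44)
Tidal range = 5.50 m

5.50


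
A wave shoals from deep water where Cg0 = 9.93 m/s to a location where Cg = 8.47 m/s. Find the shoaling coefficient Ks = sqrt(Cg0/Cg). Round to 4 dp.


Ks = sqrt(Cg0 / Cg)
Ks = sqrt(9.93 / 8.47)
Ks = sqrt(1.1724)
Ks = 1.0828

1.0828


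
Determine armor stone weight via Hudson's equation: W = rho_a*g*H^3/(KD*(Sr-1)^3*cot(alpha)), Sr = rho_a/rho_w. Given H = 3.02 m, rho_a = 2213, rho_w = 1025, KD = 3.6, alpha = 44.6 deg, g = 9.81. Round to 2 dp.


Sr = rho_a / rho_w = 2213 / 1025 = 2.159024
(Sr - 1) = 1.159024
(Sr - 1)^3 = 1.556961
cot(44.6) = 1 / tan(44.6) = 1 / 0.986134 = 1.014061
Numerator = 2213 * 9.81 * 3.02^3 = 597958.7842
Denominator = 3.6 * 1.556961 * 1.014061 = 5.683872
W = 597958.7842 / 5.683872
W = 105202.71 N

105202.71


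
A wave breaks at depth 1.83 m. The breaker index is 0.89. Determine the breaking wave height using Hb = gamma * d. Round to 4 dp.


Hb = gamma * d
Hb = 0.89 * 1.83
Hb = 1.6287 m

1.6287


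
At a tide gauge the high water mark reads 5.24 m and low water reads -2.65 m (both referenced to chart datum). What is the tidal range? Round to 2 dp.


Tidal range = High water - Low water
Tidal range = 5.24 - (-2.65)
Tidal range = 7.89 m

7.89


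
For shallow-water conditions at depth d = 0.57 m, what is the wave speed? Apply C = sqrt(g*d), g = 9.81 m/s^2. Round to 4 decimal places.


Using the shallow-water approximation:
C = sqrt(g * d) = sqrt(9.81 * 0.57)
C = sqrt(5.5917)
C = 2.3647 m/s

2.3647


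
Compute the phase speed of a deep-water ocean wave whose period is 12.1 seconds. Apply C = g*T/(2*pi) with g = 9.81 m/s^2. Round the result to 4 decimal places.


We use the deep-water celerity formula:
C = g * T / (2 * pi)
C = 9.81 * 12.1 / (2 * 3.14159...)
C = 118.701000 / 6.283185
C = 18.8919 m/s

18.8919


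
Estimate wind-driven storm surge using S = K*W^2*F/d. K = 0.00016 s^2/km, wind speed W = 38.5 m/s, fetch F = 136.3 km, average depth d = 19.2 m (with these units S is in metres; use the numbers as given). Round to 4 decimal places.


S = K * W^2 * F / d
W^2 = 38.5^2 = 1482.25
S = 0.00016 * 1482.25 * 136.3 / 19.2
Numerator = 0.00016 * 1482.25 * 136.3 = 32.324908
S = 32.324908 / 19.2 = 1.6836 m

1.6836


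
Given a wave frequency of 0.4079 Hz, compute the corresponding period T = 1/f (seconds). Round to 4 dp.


T = 1 / f
T = 1 / 0.4079
T = 2.4516 s

2.4516


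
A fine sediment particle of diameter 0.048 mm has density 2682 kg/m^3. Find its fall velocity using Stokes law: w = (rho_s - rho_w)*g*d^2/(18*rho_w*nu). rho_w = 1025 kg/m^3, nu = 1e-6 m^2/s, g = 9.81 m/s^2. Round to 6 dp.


w = (rho_s - rho_w) * g * d^2 / (18 * rho_w * nu)
d = 0.048 mm = 0.000048 m
rho_s - rho_w = 2682 - 1025 = 1657
Numerator = 1657 * 9.81 * (0.000048)^2 = 0.000037451912
Denominator = 18 * 1025 * 1e-6 = 0.018450
w = 0.002030 m/s

0.002030


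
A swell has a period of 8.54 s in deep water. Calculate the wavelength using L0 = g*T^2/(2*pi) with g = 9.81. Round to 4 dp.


L0 = g * T^2 / (2 * pi)
L0 = 9.81 * 8.54^2 / (2 * pi)
L0 = 9.81 * 72.9316 / 6.28319
L0 = 715.4590 / 6.28319
L0 = 113.8688 m

113.8688


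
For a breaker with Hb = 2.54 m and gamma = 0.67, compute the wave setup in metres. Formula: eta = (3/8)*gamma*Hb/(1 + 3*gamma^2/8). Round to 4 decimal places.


eta = (3/8) * gamma * Hb / (1 + 3*gamma^2/8)
Numerator = (3/8) * 0.67 * 2.54 = 0.638175
Denominator = 1 + 3*0.67^2/8 = 1 + 0.168338 = 1.168338
eta = 0.638175 / 1.168338
eta = 0.5462 m

0.5462


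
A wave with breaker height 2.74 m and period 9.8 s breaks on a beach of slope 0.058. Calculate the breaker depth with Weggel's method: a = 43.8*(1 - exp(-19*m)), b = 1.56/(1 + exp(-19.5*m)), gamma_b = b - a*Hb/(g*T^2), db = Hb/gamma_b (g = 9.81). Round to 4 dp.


a = 43.8 * (1 - exp(-19 * m))
exp(-19 * 0.058) = exp(-1.1020) = 0.332206
a = 43.8 * (1 - 0.332206) = 29.249377
b = 1.56 / (1 + exp(-19.5 * m))
exp(-19.5 * 0.058) = exp(-1.1310) = 0.322710
b = 1.56 / (1 + 0.322710) = 1.179397
Hb / (g * T^2) = 2.74 / (9.81 * 9.8^2) = 2.74 / 942.1524 = 0.00290823
gamma_b = b - a * Hb/(g*T^2) = 1.179397 - 29.249377 * 0.00290823 = 1.094332
db = Hb / gamma_b = 2.74 / 1.094332
db = 2.5038 m

2.5038


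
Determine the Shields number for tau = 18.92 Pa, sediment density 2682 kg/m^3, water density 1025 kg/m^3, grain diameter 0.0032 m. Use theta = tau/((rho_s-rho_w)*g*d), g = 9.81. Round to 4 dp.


theta = tau / ((rho_s - rho_w) * g * d)
rho_s - rho_w = 2682 - 1025 = 1657
Denominator = 1657 * 9.81 * 0.0032 = 52.016544
theta = 18.92 / 52.016544
theta = 0.3637

0.3637


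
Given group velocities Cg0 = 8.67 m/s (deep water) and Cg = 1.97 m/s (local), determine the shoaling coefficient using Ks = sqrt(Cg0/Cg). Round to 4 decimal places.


Ks = sqrt(Cg0 / Cg)
Ks = sqrt(8.67 / 1.97)
Ks = sqrt(4.4010)
Ks = 2.0979

2.0979


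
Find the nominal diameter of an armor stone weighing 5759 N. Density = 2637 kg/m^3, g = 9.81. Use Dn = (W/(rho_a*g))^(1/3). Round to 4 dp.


V = W / (rho_a * g)
V = 5759 / (2637 * 9.81)
V = 5759 / 25868.97
V = 0.222622 m^3
Dn = V^(1/3) = 0.222622^(1/3)
Dn = 0.6061 m

0.6061


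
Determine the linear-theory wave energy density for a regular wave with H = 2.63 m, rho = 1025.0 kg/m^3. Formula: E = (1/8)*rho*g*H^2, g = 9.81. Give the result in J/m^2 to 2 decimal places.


E = (1/8) * rho * g * H^2
E = (1/8) * 1025.0 * 9.81 * 2.63^2
E = 0.125 * 1025.0 * 9.81 * 6.9169
E = 8693.89 J/m^2

8693.89


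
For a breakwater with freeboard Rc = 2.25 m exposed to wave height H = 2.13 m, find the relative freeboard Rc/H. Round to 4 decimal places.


Relative freeboard = Rc / H
= 2.25 / 2.13
= 1.0563

1.0563


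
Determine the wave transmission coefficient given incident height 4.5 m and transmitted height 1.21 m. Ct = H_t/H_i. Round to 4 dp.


Ct = H_t / H_i
Ct = 1.21 / 4.5
Ct = 0.2689

0.2689


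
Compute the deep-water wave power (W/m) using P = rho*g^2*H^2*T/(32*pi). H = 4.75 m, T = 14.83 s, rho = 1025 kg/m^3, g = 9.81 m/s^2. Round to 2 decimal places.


P = rho * g^2 * H^2 * T / (32 * pi)
P = 1025 * 9.81^2 * 4.75^2 * 14.83 / (32 * pi)
P = 1025 * 96.2361 * 22.5625 * 14.83 / 100.53096
P = 328314.75 W/m

328314.75


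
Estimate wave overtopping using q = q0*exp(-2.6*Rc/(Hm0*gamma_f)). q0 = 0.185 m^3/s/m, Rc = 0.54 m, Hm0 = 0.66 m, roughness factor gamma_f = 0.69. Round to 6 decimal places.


q = q0 * exp(-2.6 * Rc / (Hm0 * gamma_f))
Exponent = -2.6 * 0.54 / (0.66 * 0.69)
= -2.6 * 0.54 / 0.4554
= -3.083004
exp(-3.083004) = 0.045821
q = 0.185 * 0.045821
q = 0.008477 m^3/s/m

0.008477


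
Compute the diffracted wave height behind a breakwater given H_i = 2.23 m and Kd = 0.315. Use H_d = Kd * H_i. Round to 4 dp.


H_d = Kd * H_i
H_d = 0.315 * 2.23
H_d = 0.7025 m

0.7025


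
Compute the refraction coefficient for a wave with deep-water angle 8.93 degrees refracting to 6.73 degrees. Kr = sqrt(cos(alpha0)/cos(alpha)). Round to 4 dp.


Kr = sqrt(cos(alpha0) / cos(alpha))
cos(8.93) = 0.987879
cos(6.73) = 0.993109
Kr = sqrt(0.987879 / 0.993109)
Kr = sqrt(0.994733)
Kr = 0.9974

0.9974


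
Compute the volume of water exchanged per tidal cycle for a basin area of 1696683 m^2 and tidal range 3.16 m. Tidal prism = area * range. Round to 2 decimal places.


Tidal prism = Area * Tidal range
P = 1696683 * 3.16
P = 5361518.28 m^3

5361518.28


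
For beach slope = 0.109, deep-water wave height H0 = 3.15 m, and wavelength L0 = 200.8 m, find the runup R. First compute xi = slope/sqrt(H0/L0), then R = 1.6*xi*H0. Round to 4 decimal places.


xi = slope / sqrt(H0/L0)
H0/L0 = 3.15/200.8 = 0.015687
sqrt(0.015687) = 0.125249
xi = 0.109 / 0.125249 = 0.870268
R = 1.6 * xi * H0 = 1.6 * 0.870268 * 3.15
R = 4.3862 m

4.3862


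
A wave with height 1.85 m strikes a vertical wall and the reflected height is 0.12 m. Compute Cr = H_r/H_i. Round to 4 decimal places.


Cr = H_r / H_i
Cr = 0.12 / 1.85
Cr = 0.0649

0.0649


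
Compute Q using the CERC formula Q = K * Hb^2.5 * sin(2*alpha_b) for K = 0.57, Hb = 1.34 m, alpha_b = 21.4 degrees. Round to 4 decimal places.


Q = K * Hb^2.5 * sin(2 * alpha_b)
Hb^2.5 = 1.34^2.5 = 2.078557
sin(2 * 21.4) = sin(42.8) = 0.679441
Q = 0.57 * 2.078557 * 0.679441
Q = 0.8050 m^3/s

0.8050


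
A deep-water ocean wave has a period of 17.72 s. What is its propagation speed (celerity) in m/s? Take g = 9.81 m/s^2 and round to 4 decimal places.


We use the deep-water celerity formula:
C = g * T / (2 * pi)
C = 9.81 * 17.72 / (2 * 3.14159...)
C = 173.833200 / 6.283185
C = 27.6664 m/s

27.6664


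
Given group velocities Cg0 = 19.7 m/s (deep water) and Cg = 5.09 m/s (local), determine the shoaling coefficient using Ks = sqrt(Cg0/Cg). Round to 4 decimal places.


Ks = sqrt(Cg0 / Cg)
Ks = sqrt(19.7 / 5.09)
Ks = sqrt(3.8703)
Ks = 1.9673

1.9673
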